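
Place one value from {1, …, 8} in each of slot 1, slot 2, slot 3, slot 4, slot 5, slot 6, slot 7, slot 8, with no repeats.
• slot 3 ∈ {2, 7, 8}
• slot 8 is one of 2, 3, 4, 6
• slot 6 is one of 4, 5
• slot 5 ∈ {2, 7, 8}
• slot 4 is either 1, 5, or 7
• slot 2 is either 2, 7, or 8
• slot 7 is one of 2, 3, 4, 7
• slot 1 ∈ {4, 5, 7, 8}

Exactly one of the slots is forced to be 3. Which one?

The 8 variables together cover exactly {1, 2, 3, 4, 5, 6, 7, 8} — 8 values for 8 variables — and 1 appears only in slot 4's list, so slot 4 = 1.
The 7 still-open variables together cover exactly {2, 3, 4, 5, 6, 7, 8} — 7 values for 7 variables — and 6 appears only in slot 8's list, so slot 8 = 6.
The 6 still-open variables draw from only 6 values {2, 3, 4, 5, 7, 8}, so each is used; only slot 7 can be 3, hence slot 7 = 3.

slot 7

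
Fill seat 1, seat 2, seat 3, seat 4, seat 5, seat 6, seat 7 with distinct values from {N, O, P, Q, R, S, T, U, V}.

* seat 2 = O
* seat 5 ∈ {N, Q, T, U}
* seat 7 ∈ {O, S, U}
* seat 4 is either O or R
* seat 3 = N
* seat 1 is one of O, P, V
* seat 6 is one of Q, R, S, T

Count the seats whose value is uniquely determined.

3

seat 2 has just one choice, so seat 2 = O. Eliminate O elsewhere: seat 1, seat 4, seat 7.
seat 3 must be N (only option left). Remove N from seat 5.
seat 4's domain is down to {R}, so seat 4 = R. Remove R from seat 6.
Determined: seat 2=O, seat 3=N, seat 4=R. The other seats each still have more than one consistent value. That makes 3.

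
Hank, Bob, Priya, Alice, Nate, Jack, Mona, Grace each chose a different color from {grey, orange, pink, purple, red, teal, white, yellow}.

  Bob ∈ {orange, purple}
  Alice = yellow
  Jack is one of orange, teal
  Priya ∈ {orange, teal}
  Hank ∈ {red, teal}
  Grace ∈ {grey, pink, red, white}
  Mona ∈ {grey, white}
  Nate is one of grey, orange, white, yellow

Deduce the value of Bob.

Alice has just one choice, so Alice = yellow. Eliminate yellow elsewhere: Nate.
Among the 7 still-open variables, pink fits only Grace (and all 7 values in {grey, orange, pink, purple, red, teal, white} must be used), so Grace = pink.
Among the 6 still-open variables, purple fits only Bob (and all 6 values in {grey, orange, purple, red, teal, white} must be used), so Bob = purple.

purple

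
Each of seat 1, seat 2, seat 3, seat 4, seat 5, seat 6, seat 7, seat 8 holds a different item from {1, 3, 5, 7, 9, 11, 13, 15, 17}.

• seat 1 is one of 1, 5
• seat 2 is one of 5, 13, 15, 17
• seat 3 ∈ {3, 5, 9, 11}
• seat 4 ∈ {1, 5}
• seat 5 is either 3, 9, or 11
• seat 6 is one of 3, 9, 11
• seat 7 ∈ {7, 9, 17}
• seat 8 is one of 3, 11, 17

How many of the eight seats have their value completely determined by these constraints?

The 2 variables seat 1 and seat 4 are confined to {1, 5}, which locks those values in; drop them from seat 2, seat 3.
seat 3, seat 5, seat 6 between them cover only {3, 9, 11} — a naked triple. Remove those values from seat 7, seat 8.
That leaves seat 8 = 17. Remove 17 from seat 2, seat 7.
seat 7's domain is down to {7}, so seat 7 = 7.
Determined: seat 7=7, seat 8=17. The other seats each still have more than one consistent value. That makes 2.

2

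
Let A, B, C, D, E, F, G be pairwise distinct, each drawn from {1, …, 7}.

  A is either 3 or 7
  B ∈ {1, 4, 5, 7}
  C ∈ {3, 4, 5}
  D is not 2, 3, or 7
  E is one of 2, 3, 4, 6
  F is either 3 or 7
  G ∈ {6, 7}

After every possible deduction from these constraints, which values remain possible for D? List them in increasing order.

1, 4, 5

Among the 7 variables, 2 fits only E (and all 7 values in {1, 2, 3, 4, 5, 6, 7} must be used), so E = 2.
A and F share exactly the 2 values {3, 7}; by pigeonhole those values go to them, so strike 3, 7 from B, C, G.
That leaves G = 6. So D can't be 6.
No further eliminations apply; D can still be any of 1, 4, 5.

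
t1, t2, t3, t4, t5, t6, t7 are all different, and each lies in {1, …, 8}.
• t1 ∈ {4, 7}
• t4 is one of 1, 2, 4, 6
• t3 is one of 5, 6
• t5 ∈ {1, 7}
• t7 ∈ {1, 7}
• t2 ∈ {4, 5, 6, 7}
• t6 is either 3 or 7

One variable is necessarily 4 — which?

Among the 7 variables, 2 fits only t4 (and all 7 values in {1, 2, 3, 4, 5, 6, 7} must be used), so t4 = 2.
The 6 still-open variables draw from only 6 values {1, 3, 4, 5, 6, 7}, so each is used; only t6 can be 3, hence t6 = 3.
t5 and t7 between them cover only {1, 7} — a naked pair. Remove those values from t1, t2.
So 4 goes to t1.

t1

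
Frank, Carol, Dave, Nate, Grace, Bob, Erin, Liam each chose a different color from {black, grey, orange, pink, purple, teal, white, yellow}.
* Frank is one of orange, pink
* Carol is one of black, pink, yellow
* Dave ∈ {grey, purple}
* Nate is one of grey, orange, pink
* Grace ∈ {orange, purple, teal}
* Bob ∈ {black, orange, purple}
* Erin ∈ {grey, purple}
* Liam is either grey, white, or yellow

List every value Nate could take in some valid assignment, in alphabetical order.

orange, pink

Among the 8 variables, teal fits only Grace (and all 8 values in {black, grey, orange, pink, purple, teal, white, yellow} must be used), so Grace = teal.
The 7 still-open variables together cover exactly {black, grey, orange, pink, purple, white, yellow} — 7 values for 7 variables — and white appears only in Liam's list, so Liam = white.
The 6 still-open variables together cover exactly {black, grey, orange, pink, purple, yellow} — 6 values for 6 variables — and yellow appears only in Carol's list, so Carol = yellow.
The 5 still-open variables together cover exactly {black, grey, orange, pink, purple} — 5 values for 5 variables — and black appears only in Bob's list, so Bob = black.
Dave and Erin share exactly the 2 values {grey, purple}; by pigeonhole those values go to them, so strike grey, purple from Nate.
No further eliminations apply; Nate can still be any of orange, pink.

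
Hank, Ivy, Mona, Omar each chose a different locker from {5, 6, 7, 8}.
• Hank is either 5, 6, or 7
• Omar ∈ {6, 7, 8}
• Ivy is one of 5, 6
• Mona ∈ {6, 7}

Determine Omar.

Among the 4 variables, 8 fits only Omar (and all 4 values in {5, 6, 7, 8} must be used), so Omar = 8.

8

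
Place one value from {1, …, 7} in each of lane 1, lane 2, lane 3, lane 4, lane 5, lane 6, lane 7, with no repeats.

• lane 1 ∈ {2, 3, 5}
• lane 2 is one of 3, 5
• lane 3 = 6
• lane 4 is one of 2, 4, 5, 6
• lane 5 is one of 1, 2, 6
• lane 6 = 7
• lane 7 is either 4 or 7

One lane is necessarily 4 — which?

lane 7

lane 3 must be 6 (only option left). Strike 6 from lane 4, lane 5.
lane 6 has just one choice, so lane 6 = 7. Strike 7 from lane 7.
So 4 goes to lane 7.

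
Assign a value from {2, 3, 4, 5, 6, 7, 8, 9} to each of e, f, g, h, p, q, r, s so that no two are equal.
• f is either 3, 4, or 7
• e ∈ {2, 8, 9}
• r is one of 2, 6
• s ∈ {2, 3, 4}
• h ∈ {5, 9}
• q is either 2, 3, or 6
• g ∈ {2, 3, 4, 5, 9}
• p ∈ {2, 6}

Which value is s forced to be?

The 8 variables draw from only 8 values {2, 3, 4, 5, 6, 7, 8, 9}, so each is used; only f can be 7, hence f = 7.
Among the 7 still-open variables, 8 fits only e (and all 7 values in {2, 3, 4, 5, 6, 8, 9} must be used), so e = 8.
p and r between them cover only {2, 6} — a naked pair. Remove those values from g, q, s.
q must be 3 (only option left). Eliminate 3 elsewhere: g, s.
So s = 4.

4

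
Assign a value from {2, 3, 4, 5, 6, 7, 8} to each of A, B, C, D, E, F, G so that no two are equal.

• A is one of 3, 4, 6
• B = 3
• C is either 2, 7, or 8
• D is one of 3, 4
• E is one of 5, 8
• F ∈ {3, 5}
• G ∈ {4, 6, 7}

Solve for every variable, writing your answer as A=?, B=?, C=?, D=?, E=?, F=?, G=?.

B has just one choice, so B = 3. Strike 3 from A, D, F.
That leaves D = 4. Strike 4 from A, G.
F must be 5 (only option left). Remove 5 from E.
A's domain is down to {6}, so A = 6. Eliminate 6 elsewhere: G.
That leaves E = 8. Strike 8 from C.
G must be 7 (only option left). So C can't be 7.
C has just one choice, so C = 2.

A=6, B=3, C=2, D=4, E=8, F=5, G=7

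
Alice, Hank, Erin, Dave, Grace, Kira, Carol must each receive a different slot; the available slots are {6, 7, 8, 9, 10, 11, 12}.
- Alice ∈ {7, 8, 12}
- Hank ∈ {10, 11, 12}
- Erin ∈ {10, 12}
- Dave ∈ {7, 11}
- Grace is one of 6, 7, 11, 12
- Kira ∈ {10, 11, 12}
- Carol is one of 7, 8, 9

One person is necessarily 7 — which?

Dave

The 7 variables draw from only 7 values {6, 7, 8, 9, 10, 11, 12}, so each is used; only Grace can be 6, hence Grace = 6.
The 6 still-open variables together cover exactly {7, 8, 9, 10, 11, 12} — 6 values for 6 variables — and 9 appears only in Carol's list, so Carol = 9.
The 5 still-open variables together cover exactly {7, 8, 10, 11, 12} — 5 values for 5 variables — and 8 appears only in Alice's list, so Alice = 8.
The 4 still-open variables together cover exactly {7, 10, 11, 12} — 4 values for 4 variables — and 7 appears only in Dave's list, so Dave = 7.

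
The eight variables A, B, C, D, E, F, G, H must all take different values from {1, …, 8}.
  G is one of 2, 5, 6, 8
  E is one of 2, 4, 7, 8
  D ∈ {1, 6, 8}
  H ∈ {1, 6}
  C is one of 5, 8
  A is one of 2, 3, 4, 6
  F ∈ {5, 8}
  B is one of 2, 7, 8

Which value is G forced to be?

The 8 variables together cover exactly {1, 2, 3, 4, 5, 6, 7, 8} — 8 values for 8 variables — and 3 appears only in A's list, so A = 3.
Among the 7 still-open variables, 4 fits only E (and all 7 values in {1, 2, 4, 5, 6, 7, 8} must be used), so E = 4.
The 6 still-open variables draw from only 6 values {1, 2, 5, 6, 7, 8}, so each is used; only B can be 7, hence B = 7.
Among the 5 still-open variables, 2 fits only G (and all 5 values in {1, 2, 5, 6, 8} must be used), so G = 2.

2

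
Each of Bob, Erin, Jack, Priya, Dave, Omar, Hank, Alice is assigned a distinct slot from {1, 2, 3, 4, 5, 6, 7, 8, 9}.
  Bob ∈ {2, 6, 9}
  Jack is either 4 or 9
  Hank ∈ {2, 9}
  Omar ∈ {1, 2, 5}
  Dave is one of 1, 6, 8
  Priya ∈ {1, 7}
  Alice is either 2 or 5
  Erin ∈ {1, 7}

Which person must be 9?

Among the 8 variables, 4 fits only Jack (and all 8 values in {1, 2, 4, 5, 6, 7, 8, 9} must be used), so Jack = 4.
Among the 7 still-open variables, 8 fits only Dave (and all 7 values in {1, 2, 5, 6, 7, 8, 9} must be used), so Dave = 8.
Among the 6 still-open variables, 6 fits only Bob (and all 6 values in {1, 2, 5, 6, 7, 9} must be used), so Bob = 6.
Among the 5 still-open variables, 9 fits only Hank (and all 5 values in {1, 2, 5, 7, 9} must be used), so Hank = 9.

Hank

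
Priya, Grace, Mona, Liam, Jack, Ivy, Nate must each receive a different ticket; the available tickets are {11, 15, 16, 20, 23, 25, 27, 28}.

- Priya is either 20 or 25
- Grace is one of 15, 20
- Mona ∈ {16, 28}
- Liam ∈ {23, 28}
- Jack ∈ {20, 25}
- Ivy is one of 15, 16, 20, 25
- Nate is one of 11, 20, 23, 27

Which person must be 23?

Liam

The 2 variables Priya and Jack are confined to {20, 25}, which locks those values in; drop them from Grace, Ivy, Nate.
Grace's domain is down to {15}, so Grace = 15. Strike 15 from Ivy.
Ivy has just one choice, so Ivy = 16. So Mona can't be 16.
Mona's domain is down to {28}, so Mona = 28. Eliminate 28 elsewhere: Liam.
So 23 goes to Liam.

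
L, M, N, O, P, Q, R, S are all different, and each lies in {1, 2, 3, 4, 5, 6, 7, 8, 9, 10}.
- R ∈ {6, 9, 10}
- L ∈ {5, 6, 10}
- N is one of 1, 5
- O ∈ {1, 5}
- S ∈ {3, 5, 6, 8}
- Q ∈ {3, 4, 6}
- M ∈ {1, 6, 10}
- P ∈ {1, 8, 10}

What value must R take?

9

Among the 8 variables, 4 fits only Q (and all 8 values in {1, 3, 4, 5, 6, 8, 9, 10} must be used), so Q = 4.
The 7 still-open variables draw from only 7 values {1, 3, 5, 6, 8, 9, 10}, so each is used; only S can be 3, hence S = 3.
The 6 still-open variables draw from only 6 values {1, 5, 6, 8, 9, 10}, so each is used; only P can be 8, hence P = 8.
Among the 5 still-open variables, 9 fits only R (and all 5 values in {1, 5, 6, 9, 10} must be used), so R = 9.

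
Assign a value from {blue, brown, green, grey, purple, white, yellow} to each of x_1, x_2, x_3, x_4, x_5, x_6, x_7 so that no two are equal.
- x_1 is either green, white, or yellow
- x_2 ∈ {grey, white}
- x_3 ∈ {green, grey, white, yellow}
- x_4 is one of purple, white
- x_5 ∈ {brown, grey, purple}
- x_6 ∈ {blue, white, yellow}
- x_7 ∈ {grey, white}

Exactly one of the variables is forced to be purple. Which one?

x_4

Among the 7 variables, blue fits only x_6 (and all 7 values in {blue, brown, green, grey, purple, white, yellow} must be used), so x_6 = blue.
Among the 6 still-open variables, brown fits only x_5 (and all 6 values in {brown, green, grey, purple, white, yellow} must be used), so x_5 = brown.
The 5 still-open variables together cover exactly {green, grey, purple, white, yellow} — 5 values for 5 variables — and purple appears only in x_4's list, so x_4 = purple.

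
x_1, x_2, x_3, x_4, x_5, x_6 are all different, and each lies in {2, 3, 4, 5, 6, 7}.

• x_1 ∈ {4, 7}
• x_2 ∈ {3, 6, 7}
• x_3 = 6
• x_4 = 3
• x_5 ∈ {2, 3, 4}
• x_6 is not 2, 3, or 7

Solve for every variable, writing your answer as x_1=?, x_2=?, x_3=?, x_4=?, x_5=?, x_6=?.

x_3 must be 6 (only option left). Eliminate 6 elsewhere: x_2, x_6.
x_4's domain is down to {3}, so x_4 = 3. Strike 3 from x_2, x_5.
x_2 has just one choice, so x_2 = 7. Eliminate 7 elsewhere: x_1.
That leaves x_1 = 4. Remove 4 from x_5, x_6.
x_5 has just one choice, so x_5 = 2.
x_6's domain is down to {5}, so x_6 = 5.

x_1=4, x_2=7, x_3=6, x_4=3, x_5=2, x_6=5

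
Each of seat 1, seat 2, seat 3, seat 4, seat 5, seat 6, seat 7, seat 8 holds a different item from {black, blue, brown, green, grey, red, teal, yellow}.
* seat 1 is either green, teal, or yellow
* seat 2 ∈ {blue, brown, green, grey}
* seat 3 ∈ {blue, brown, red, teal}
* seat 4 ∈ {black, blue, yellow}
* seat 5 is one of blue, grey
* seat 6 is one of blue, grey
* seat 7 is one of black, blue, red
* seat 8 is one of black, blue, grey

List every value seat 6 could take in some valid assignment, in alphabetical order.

seat 5 and seat 6 between them cover only {blue, grey} — a naked pair. Remove those values from seat 2, seat 3, seat 4, seat 7, seat 8.
seat 8 has just one choice, so seat 8 = black. Eliminate black elsewhere: seat 4, seat 7.
seat 4's domain is down to {yellow}, so seat 4 = yellow. Eliminate yellow elsewhere: seat 1.
seat 7's domain is down to {red}, so seat 7 = red. Strike red from seat 3.
No further eliminations apply; seat 6 can still be any of blue, grey.

blue, grey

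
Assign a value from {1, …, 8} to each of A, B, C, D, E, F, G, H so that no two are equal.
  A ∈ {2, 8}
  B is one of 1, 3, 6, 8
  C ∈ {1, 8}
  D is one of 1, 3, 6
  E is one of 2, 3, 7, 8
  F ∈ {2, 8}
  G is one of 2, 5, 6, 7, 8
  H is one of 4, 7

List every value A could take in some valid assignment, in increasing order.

The 8 variables draw from only 8 values {1, 2, 3, 4, 5, 6, 7, 8}, so each is used; only H can be 4, hence H = 4.
The 7 still-open variables together cover exactly {1, 2, 3, 5, 6, 7, 8} — 7 values for 7 variables — and 5 appears only in G's list, so G = 5.
The 6 still-open variables together cover exactly {1, 2, 3, 6, 7, 8} — 6 values for 6 variables — and 7 appears only in E's list, so E = 7.
A and F share exactly the 2 values {2, 8}; by pigeonhole those values go to them, so strike 2, 8 from B, C.
C's domain is down to {1}, so C = 1. Eliminate 1 elsewhere: B, D.
No further eliminations apply; A can still be any of 2, 8.

2, 8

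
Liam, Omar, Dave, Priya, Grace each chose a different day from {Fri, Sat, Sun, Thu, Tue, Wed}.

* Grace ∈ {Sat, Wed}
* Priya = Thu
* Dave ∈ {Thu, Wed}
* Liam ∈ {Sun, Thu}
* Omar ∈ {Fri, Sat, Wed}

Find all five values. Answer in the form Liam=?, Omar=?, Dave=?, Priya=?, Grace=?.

Liam=Sun, Omar=Fri, Dave=Wed, Priya=Thu, Grace=Sat

Priya must be Thu (only option left). Strike Thu from Liam, Dave.
Liam has just one choice, so Liam = Sun.
Dave's domain is down to {Wed}, so Dave = Wed. So Omar, Grace can't be Wed.
Grace must be Sat (only option left). Remove Sat from Omar.
Omar's domain is down to {Fri}, so Omar = Fri.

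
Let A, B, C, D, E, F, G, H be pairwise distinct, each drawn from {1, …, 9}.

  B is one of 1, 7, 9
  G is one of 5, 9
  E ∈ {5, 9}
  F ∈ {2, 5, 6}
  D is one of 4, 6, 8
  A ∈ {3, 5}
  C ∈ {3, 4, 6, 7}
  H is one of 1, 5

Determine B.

7

E and G share exactly the 2 values {5, 9}; by pigeonhole those values go to them, so strike 5, 9 from A, B, F, H.
A has just one choice, so A = 3. Eliminate 3 elsewhere: C.
H's domain is down to {1}, so H = 1. So B can't be 1.
So B = 7.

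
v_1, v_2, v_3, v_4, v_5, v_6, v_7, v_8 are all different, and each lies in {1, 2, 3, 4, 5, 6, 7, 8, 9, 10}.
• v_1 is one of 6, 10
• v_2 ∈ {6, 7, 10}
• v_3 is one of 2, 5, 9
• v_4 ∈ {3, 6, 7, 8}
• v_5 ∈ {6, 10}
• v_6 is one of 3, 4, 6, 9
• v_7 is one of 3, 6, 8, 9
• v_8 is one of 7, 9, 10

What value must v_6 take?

The 2 variables v_1 and v_5 are confined to {6, 10}, which locks those values in; drop them from v_2, v_4, v_6, v_7, v_8.
v_2 must be 7 (only option left). So v_4, v_8 can't be 7.
That leaves v_8 = 9. So v_3, v_6, v_7 can't be 9.
v_4 and v_7 between them cover only {3, 8} — a naked pair. Remove those values from v_6.
So v_6 = 4.

4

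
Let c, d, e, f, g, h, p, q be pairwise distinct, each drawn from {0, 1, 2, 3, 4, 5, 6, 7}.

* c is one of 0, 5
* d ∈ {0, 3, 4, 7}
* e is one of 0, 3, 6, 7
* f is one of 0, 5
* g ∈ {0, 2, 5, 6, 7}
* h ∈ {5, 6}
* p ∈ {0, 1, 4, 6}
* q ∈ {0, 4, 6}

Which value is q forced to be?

4

The 8 variables together cover exactly {0, 1, 2, 3, 4, 5, 6, 7} — 8 values for 8 variables — and 1 appears only in p's list, so p = 1.
Among the 7 still-open variables, 2 fits only g (and all 7 values in {0, 2, 3, 4, 5, 6, 7} must be used), so g = 2.
c and f between them cover only {0, 5} — a naked pair. Remove those values from d, e, h, q.
h must be 6 (only option left). Eliminate 6 elsewhere: e, q.
So q = 4.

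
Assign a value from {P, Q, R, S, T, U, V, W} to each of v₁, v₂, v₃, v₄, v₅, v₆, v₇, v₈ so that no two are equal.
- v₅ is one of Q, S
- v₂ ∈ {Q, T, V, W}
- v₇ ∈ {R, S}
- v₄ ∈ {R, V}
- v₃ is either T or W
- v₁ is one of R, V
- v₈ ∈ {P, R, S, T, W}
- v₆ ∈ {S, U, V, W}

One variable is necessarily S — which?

v₇

The 8 variables draw from only 8 values {P, Q, R, S, T, U, V, W}, so each is used; only v₈ can be P, hence v₈ = P.
The 7 still-open variables draw from only 7 values {Q, R, S, T, U, V, W}, so each is used; only v₆ can be U, hence v₆ = U.
The 2 variables v₁ and v₄ are confined to {R, V}, which locks those values in; drop them from v₂, v₇.
So S goes to v₇.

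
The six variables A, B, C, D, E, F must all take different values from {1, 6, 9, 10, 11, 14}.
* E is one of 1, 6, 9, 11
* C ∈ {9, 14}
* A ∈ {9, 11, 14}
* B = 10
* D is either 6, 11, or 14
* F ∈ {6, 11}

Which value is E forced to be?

1

B must be 10 (only option left).
The 5 still-open variables draw from only 5 values {1, 6, 9, 11, 14}, so each is used; only E can be 1, hence E = 1.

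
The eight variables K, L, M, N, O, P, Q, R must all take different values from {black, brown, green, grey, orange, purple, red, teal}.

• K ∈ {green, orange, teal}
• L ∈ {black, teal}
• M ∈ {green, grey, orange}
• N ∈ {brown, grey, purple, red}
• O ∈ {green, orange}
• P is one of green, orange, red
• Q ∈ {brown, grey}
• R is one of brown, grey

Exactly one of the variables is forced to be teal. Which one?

K

The 8 variables together cover exactly {black, brown, green, grey, orange, purple, red, teal} — 8 values for 8 variables — and black appears only in L's list, so L = black.
The 7 still-open variables draw from only 7 values {brown, green, grey, orange, purple, red, teal}, so each is used; only N can be purple, hence N = purple.
Among the 6 still-open variables, red fits only P (and all 6 values in {brown, green, grey, orange, red, teal} must be used), so P = red.
The 5 still-open variables draw from only 5 values {brown, green, grey, orange, teal}, so each is used; only K can be teal, hence K = teal.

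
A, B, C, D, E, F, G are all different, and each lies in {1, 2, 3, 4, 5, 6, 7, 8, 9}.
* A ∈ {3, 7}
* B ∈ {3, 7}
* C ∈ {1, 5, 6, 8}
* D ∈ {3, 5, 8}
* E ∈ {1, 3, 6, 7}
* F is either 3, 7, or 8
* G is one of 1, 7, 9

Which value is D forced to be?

The 7 variables draw from only 7 values {1, 3, 5, 6, 7, 8, 9}, so each is used; only G can be 9, hence G = 9.
A and B between them cover only {3, 7} — a naked pair. Remove those values from D, E, F.
That leaves F = 8. Strike 8 from C, D.
So D = 5.

5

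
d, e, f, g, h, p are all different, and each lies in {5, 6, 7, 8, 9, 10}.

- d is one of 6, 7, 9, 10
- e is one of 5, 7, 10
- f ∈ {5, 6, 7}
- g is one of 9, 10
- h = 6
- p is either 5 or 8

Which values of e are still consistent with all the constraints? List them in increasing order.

5, 7, 10

h has just one choice, so h = 6. Remove 6 from d, f.
The 5 still-open variables together cover exactly {5, 7, 8, 9, 10} — 5 values for 5 variables — and 8 appears only in p's list, so p = 8.
No further eliminations apply; e can still be any of 5, 7, 10.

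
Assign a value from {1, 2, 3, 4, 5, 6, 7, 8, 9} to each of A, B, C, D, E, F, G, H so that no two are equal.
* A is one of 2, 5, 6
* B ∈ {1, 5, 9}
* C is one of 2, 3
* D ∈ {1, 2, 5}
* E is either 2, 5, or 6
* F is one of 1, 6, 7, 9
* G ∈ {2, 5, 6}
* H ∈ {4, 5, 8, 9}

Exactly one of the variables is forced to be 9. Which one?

A, E, G between them cover only {2, 5, 6} — a naked triple. Remove those values from B, C, D, F, H.
That leaves C = 3.
D has just one choice, so D = 1. Strike 1 from B, F.
So 9 goes to B.

B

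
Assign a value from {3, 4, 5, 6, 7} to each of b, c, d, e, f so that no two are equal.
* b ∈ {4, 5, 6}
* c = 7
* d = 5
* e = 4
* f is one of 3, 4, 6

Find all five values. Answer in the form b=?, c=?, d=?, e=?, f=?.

b=6, c=7, d=5, e=4, f=3

c's domain is down to {7}, so c = 7.
d has just one choice, so d = 5. Eliminate 5 elsewhere: b.
e has just one choice, so e = 4. Remove 4 from b, f.
That leaves b = 6. Remove 6 from f.
f must be 3 (only option left).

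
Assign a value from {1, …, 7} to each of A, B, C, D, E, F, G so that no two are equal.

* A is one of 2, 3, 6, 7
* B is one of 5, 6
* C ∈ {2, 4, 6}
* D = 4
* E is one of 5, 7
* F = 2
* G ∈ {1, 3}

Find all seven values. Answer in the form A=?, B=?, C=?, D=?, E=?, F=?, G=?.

A=3, B=5, C=6, D=4, E=7, F=2, G=1

D has just one choice, so D = 4. Strike 4 from C.
F must be 2 (only option left). So A, C can't be 2.
C has just one choice, so C = 6. So A, B can't be 6.
That leaves B = 5. Strike 5 from E.
That leaves E = 7. Strike 7 from A.
A has just one choice, so A = 3. Eliminate 3 elsewhere: G.
G's domain is down to {1}, so G = 1.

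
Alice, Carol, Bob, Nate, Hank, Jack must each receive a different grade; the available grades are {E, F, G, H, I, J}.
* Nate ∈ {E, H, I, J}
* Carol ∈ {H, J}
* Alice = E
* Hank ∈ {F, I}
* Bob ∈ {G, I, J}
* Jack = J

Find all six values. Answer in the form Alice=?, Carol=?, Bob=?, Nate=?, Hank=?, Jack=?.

Alice's domain is down to {E}, so Alice = E. Remove E from Nate.
Jack's domain is down to {J}, so Jack = J. Strike J from Carol, Bob, Nate.
Carol's domain is down to {H}, so Carol = H. Strike H from Nate.
Nate must be I (only option left). Remove I from Bob, Hank.
Hank must be F (only option left).
Bob has just one choice, so Bob = G.

Alice=E, Carol=H, Bob=G, Nate=I, Hank=F, Jack=J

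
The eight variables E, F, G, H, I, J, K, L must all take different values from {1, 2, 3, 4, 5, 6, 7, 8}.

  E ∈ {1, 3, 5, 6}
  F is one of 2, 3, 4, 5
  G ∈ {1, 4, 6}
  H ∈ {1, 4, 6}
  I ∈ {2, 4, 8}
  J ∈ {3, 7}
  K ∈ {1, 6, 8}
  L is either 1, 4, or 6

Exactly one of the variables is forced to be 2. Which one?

Among the 8 variables, 7 fits only J (and all 8 values in {1, 2, 3, 4, 5, 6, 7, 8} must be used), so J = 7.
The 3 variables G, H, L are confined to {1, 4, 6}, which locks those values in; drop them from E, F, I, K.
K must be 8 (only option left). Remove 8 from I.
So 2 goes to I.

I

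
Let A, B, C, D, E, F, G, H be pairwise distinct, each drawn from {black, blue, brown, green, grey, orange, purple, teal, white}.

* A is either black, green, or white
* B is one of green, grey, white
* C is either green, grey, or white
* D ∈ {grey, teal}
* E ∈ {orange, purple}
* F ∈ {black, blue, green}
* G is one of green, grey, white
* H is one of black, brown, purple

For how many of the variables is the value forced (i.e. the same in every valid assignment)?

The 3 variables B, C, G are confined to {green, grey, white}, which locks those values in; drop them from A, D, F.
A's domain is down to {black}, so A = black. Strike black from F, H.
D must be teal (only option left).
F must be blue (only option left).
Determined: A=black, D=teal, F=blue. The other variables each still have more than one consistent value. That makes 3.

3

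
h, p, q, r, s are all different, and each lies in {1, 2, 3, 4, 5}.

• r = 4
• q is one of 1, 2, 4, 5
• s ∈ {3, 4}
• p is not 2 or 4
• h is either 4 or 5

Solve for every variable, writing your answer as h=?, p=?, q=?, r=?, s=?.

r's domain is down to {4}, so r = 4. Eliminate 4 elsewhere: h, q, s.
That leaves s = 3. Eliminate 3 elsewhere: p.
h must be 5 (only option left). Remove 5 from p, q.
p has just one choice, so p = 1. So q can't be 1.
q has just one choice, so q = 2.

h=5, p=1, q=2, r=4, s=3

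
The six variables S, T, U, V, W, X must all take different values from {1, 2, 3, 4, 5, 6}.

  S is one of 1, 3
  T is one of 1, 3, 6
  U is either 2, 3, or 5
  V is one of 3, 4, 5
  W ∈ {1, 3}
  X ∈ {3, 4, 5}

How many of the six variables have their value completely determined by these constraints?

2

The 6 variables together cover exactly {1, 2, 3, 4, 5, 6} — 6 values for 6 variables — and 2 appears only in U's list, so U = 2.
The 5 still-open variables together cover exactly {1, 3, 4, 5, 6} — 5 values for 5 variables — and 6 appears only in T's list, so T = 6.
S and W share exactly the 2 values {1, 3}; by pigeonhole those values go to them, so strike 1, 3 from V, X.
Determined: T=6, U=2. The other variables each still have more than one consistent value. That makes 2.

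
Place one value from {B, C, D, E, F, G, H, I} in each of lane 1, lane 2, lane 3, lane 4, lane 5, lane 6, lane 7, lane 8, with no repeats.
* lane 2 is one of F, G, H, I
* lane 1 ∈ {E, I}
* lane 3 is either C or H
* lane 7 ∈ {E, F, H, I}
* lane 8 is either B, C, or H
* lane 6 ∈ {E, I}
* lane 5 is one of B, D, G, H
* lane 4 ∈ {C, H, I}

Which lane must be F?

The 8 variables together cover exactly {B, C, D, E, F, G, H, I} — 8 values for 8 variables — and D appears only in lane 5's list, so lane 5 = D.
Among the 7 still-open variables, B fits only lane 8 (and all 7 values in {B, C, E, F, G, H, I} must be used), so lane 8 = B.
The 6 still-open variables together cover exactly {C, E, F, G, H, I} — 6 values for 6 variables — and G appears only in lane 2's list, so lane 2 = G.
The 5 still-open variables draw from only 5 values {C, E, F, H, I}, so each is used; only lane 7 can be F, hence lane 7 = F.

lane 7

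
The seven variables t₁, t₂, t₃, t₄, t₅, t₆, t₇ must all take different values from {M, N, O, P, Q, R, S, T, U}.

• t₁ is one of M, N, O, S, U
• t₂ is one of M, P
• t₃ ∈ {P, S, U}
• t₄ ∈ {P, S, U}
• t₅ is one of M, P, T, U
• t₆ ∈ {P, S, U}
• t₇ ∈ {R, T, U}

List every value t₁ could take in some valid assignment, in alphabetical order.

t₃, t₄, t₆ share exactly the 3 values {P, S, U}; by pigeonhole those values go to them, so strike P, S, U from t₁, t₂, t₅, t₇.
That leaves t₂ = M. Eliminate M elsewhere: t₁, t₅.
t₅'s domain is down to {T}, so t₅ = T. Eliminate T elsewhere: t₇.
t₇ must be R (only option left).
No further eliminations apply; t₁ can still be any of N, O.

N, O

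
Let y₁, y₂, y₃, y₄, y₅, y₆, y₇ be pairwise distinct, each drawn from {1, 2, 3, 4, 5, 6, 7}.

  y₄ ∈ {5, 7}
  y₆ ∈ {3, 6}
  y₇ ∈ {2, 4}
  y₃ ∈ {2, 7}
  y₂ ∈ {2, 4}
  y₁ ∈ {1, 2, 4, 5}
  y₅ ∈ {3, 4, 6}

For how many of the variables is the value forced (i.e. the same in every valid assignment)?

The 7 variables draw from only 7 values {1, 2, 3, 4, 5, 6, 7}, so each is used; only y₁ can be 1, hence y₁ = 1.
Among the 6 still-open variables, 5 fits only y₄ (and all 6 values in {2, 3, 4, 5, 6, 7} must be used), so y₄ = 5.
The 5 still-open variables draw from only 5 values {2, 3, 4, 6, 7}, so each is used; only y₃ can be 7, hence y₃ = 7.
y₂ and y₇ between them cover only {2, 4} — a naked pair. Remove those values from y₅.
Determined: y₁=1, y₃=7, y₄=5. The other variables each still have more than one consistent value. That makes 3.

3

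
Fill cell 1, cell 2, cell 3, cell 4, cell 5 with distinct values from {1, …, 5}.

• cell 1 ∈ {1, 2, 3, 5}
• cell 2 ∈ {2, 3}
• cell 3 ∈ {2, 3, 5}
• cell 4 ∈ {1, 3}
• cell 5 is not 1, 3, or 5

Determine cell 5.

4

Among the 5 variables, 4 fits only cell 5 (and all 5 values in {1, 2, 3, 4, 5} must be used), so cell 5 = 4.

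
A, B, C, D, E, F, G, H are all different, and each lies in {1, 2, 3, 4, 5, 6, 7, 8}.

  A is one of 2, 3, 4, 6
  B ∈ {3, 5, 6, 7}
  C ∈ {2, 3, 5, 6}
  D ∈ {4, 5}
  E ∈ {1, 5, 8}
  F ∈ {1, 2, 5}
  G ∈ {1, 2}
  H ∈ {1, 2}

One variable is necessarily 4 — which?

The 8 variables draw from only 8 values {1, 2, 3, 4, 5, 6, 7, 8}, so each is used; only B can be 7, hence B = 7.
Among the 7 still-open variables, 8 fits only E (and all 7 values in {1, 2, 3, 4, 5, 6, 8} must be used), so E = 8.
G and H share exactly the 2 values {1, 2}; by pigeonhole those values go to them, so strike 1, 2 from A, C, F.
That leaves F = 5. So C, D can't be 5.
So 4 goes to D.

D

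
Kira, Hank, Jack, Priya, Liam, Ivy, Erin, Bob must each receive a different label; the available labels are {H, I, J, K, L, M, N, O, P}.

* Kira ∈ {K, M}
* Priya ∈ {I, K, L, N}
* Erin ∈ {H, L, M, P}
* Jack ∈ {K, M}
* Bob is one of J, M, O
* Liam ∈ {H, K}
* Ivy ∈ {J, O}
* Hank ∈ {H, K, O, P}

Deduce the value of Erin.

L

Kira and Jack between them cover only {K, M} — a naked pair. Remove those values from Hank, Priya, Liam, Erin, Bob.
Liam's domain is down to {H}, so Liam = H. Strike H from Hank, Erin.
The 2 variables Ivy and Bob are confined to {J, O}, which locks those values in; drop them from Hank.
Hank must be P (only option left). Remove P from Erin.
So Erin = L.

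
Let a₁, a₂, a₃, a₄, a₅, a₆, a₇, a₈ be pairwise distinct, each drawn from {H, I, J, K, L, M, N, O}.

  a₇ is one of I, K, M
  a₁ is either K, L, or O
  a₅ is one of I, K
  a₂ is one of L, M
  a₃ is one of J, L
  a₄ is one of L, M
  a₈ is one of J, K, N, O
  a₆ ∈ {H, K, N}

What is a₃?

Among the 8 variables, H fits only a₆ (and all 8 values in {H, I, J, K, L, M, N, O} must be used), so a₆ = H.
The 7 still-open variables draw from only 7 values {I, J, K, L, M, N, O}, so each is used; only a₈ can be N, hence a₈ = N.
Among the 6 still-open variables, J fits only a₃ (and all 6 values in {I, J, K, L, M, O} must be used), so a₃ = J.

J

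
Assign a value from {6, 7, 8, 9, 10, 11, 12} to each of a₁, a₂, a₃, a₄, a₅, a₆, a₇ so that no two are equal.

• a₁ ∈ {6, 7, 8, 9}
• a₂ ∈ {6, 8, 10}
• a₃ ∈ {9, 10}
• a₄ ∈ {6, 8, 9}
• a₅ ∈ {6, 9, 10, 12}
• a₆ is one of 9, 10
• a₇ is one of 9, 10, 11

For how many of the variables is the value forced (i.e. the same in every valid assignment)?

3

The 7 variables draw from only 7 values {6, 7, 8, 9, 10, 11, 12}, so each is used; only a₁ can be 7, hence a₁ = 7.
The 6 still-open variables draw from only 6 values {6, 8, 9, 10, 11, 12}, so each is used; only a₇ can be 11, hence a₇ = 11.
The 5 still-open variables draw from only 5 values {6, 8, 9, 10, 12}, so each is used; only a₅ can be 12, hence a₅ = 12.
The 2 variables a₃ and a₆ are confined to {9, 10}, which locks those values in; drop them from a₂, a₄.
Determined: a₁=7, a₅=12, a₇=11. The other variables each still have more than one consistent value. That makes 3.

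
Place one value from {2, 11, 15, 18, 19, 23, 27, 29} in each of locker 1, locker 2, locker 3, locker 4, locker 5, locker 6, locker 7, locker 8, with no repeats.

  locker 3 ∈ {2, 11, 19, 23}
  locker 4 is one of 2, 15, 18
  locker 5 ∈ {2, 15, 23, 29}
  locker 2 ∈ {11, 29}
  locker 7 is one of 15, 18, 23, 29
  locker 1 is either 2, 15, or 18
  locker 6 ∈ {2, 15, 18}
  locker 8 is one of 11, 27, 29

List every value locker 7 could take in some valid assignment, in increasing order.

The 8 variables draw from only 8 values {2, 11, 15, 18, 19, 23, 27, 29}, so each is used; only locker 3 can be 19, hence locker 3 = 19.
Among the 7 still-open variables, 27 fits only locker 8 (and all 7 values in {2, 11, 15, 18, 23, 27, 29} must be used), so locker 8 = 27.
The 6 still-open variables together cover exactly {2, 11, 15, 18, 23, 29} — 6 values for 6 variables — and 11 appears only in locker 2's list, so locker 2 = 11.
locker 1, locker 4, locker 6 share exactly the 3 values {2, 15, 18}; by pigeonhole those values go to them, so strike 2, 15, 18 from locker 5, locker 7.
No further eliminations apply; locker 7 can still be any of 23, 29.

23, 29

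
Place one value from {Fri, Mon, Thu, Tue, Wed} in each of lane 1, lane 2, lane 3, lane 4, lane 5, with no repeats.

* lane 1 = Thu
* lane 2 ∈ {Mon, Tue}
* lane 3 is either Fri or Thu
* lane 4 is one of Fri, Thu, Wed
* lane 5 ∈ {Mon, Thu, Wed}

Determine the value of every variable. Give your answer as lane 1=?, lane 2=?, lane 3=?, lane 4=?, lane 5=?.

lane 1 has just one choice, so lane 1 = Thu. Strike Thu from lane 3, lane 4, lane 5.
That leaves lane 3 = Fri. So lane 4 can't be Fri.
That leaves lane 4 = Wed. Remove Wed from lane 5.
lane 5 has just one choice, so lane 5 = Mon. Remove Mon from lane 2.
lane 2 must be Tue (only option left).

lane 1=Thu, lane 2=Tue, lane 3=Fri, lane 4=Wed, lane 5=Mon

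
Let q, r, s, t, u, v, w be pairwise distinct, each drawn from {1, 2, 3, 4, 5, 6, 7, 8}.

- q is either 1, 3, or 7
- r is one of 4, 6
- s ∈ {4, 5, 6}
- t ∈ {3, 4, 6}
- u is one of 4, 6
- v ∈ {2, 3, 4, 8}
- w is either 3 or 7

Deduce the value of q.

The 2 variables r and u are confined to {4, 6}, which locks those values in; drop them from s, t, v.
s has just one choice, so s = 5.
t's domain is down to {3}, so t = 3. So q, v, w can't be 3.
w's domain is down to {7}, so w = 7. Remove 7 from q.
So q = 1.

1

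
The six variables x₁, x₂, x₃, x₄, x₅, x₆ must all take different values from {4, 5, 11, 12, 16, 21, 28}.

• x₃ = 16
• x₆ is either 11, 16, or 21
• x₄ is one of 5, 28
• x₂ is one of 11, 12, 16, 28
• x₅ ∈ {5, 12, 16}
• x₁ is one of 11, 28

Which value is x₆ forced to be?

21

x₃ has just one choice, so x₃ = 16. Strike 16 from x₂, x₅, x₆.
The 5 still-open variables draw from only 5 values {5, 11, 12, 21, 28}, so each is used; only x₆ can be 21, hence x₆ = 21.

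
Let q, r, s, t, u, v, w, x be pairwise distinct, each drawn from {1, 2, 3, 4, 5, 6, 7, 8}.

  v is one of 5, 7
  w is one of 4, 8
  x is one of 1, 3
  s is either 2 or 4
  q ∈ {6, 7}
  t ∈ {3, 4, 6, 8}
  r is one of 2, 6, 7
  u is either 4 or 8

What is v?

Among the 8 variables, 1 fits only x (and all 8 values in {1, 2, 3, 4, 5, 6, 7, 8} must be used), so x = 1.
The 7 still-open variables together cover exactly {2, 3, 4, 5, 6, 7, 8} — 7 values for 7 variables — and 3 appears only in t's list, so t = 3.
The 6 still-open variables together cover exactly {2, 4, 5, 6, 7, 8} — 6 values for 6 variables — and 5 appears only in v's list, so v = 5.

5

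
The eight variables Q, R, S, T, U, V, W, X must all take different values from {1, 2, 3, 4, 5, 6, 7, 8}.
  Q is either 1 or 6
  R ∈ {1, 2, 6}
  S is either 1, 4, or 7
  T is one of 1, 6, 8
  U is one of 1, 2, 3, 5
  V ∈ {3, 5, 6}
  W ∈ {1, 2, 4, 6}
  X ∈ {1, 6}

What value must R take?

2

The 8 variables draw from only 8 values {1, 2, 3, 4, 5, 6, 7, 8}, so each is used; only S can be 7, hence S = 7.
The 7 still-open variables together cover exactly {1, 2, 3, 4, 5, 6, 8} — 7 values for 7 variables — and 4 appears only in W's list, so W = 4.
The 6 still-open variables draw from only 6 values {1, 2, 3, 5, 6, 8}, so each is used; only T can be 8, hence T = 8.
Q and X between them cover only {1, 6} — a naked pair. Remove those values from R, U, V.
So R = 2.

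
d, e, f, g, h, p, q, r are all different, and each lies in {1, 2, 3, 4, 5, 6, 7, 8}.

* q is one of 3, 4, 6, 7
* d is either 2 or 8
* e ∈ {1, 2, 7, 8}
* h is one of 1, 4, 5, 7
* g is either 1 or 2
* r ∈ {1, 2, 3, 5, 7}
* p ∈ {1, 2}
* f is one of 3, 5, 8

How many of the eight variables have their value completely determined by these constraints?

The 8 variables draw from only 8 values {1, 2, 3, 4, 5, 6, 7, 8}, so each is used; only q can be 6, hence q = 6.
The 7 still-open variables together cover exactly {1, 2, 3, 4, 5, 7, 8} — 7 values for 7 variables — and 4 appears only in h's list, so h = 4.
The 2 variables g and p are confined to {1, 2}, which locks those values in; drop them from d, e, r.
That leaves d = 8. Strike 8 from e, f.
e has just one choice, so e = 7. So r can't be 7.
Determined: d=8, e=7, h=4, q=6. The other variables each still have more than one consistent value. That makes 4.

4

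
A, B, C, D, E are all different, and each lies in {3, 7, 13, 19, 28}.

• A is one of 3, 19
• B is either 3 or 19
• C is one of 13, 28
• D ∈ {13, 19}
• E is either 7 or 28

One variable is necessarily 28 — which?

The 5 variables draw from only 5 values {3, 7, 13, 19, 28}, so each is used; only E can be 7, hence E = 7.
The 4 still-open variables draw from only 4 values {3, 13, 19, 28}, so each is used; only C can be 28, hence C = 28.

C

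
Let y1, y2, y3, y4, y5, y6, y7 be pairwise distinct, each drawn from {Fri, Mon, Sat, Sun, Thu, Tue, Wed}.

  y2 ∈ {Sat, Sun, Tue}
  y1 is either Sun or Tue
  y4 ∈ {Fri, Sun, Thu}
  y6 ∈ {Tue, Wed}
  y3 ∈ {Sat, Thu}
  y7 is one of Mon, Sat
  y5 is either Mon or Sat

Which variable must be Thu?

y3

The 7 variables draw from only 7 values {Fri, Mon, Sat, Sun, Thu, Tue, Wed}, so each is used; only y4 can be Fri, hence y4 = Fri.
Among the 6 still-open variables, Thu fits only y3 (and all 6 values in {Mon, Sat, Sun, Thu, Tue, Wed} must be used), so y3 = Thu.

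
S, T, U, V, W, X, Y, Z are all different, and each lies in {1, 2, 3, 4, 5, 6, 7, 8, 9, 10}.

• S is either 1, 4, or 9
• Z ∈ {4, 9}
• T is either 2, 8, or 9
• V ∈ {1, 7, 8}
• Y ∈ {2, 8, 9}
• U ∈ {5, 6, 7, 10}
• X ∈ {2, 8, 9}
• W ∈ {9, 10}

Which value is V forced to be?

T, X, Y between them cover only {2, 8, 9} — a naked triple. Remove those values from S, V, W, Z.
That leaves W = 10. Remove 10 from U.
Z's domain is down to {4}, so Z = 4. Strike 4 from S.
S's domain is down to {1}, so S = 1. Remove 1 from V.
So V = 7.

7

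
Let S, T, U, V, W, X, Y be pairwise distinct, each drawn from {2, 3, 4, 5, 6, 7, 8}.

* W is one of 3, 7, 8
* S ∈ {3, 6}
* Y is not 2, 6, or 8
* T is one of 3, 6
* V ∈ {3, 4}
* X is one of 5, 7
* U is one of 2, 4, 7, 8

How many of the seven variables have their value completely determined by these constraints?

3

Among the 7 variables, 2 fits only U (and all 7 values in {2, 3, 4, 5, 6, 7, 8} must be used), so U = 2.
Among the 6 still-open variables, 8 fits only W (and all 6 values in {3, 4, 5, 6, 7, 8} must be used), so W = 8.
The 2 variables S and T are confined to {3, 6}, which locks those values in; drop them from V, Y.
V must be 4 (only option left). Eliminate 4 elsewhere: Y.
Determined: U=2, V=4, W=8. The other variables each still have more than one consistent value. That makes 3.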